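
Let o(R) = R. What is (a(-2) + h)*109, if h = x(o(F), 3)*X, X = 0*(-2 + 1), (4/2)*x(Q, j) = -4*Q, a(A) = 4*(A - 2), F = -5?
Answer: -1744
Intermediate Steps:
a(A) = -8 + 4*A (a(A) = 4*(-2 + A) = -8 + 4*A)
x(Q, j) = -2*Q (x(Q, j) = (-4*Q)/2 = -2*Q)
X = 0 (X = 0*(-1) = 0)
h = 0 (h = -2*(-5)*0 = 10*0 = 0)
(a(-2) + h)*109 = ((-8 + 4*(-2)) + 0)*109 = ((-8 - 8) + 0)*109 = (-16 + 0)*109 = -16*109 = -1744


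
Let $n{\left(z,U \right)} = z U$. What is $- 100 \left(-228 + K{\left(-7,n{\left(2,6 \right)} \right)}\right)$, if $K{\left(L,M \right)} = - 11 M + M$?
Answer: $34800$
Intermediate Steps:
$n{\left(z,U \right)} = U z$
$K{\left(L,M \right)} = - 10 M$
$- 100 \left(-228 + K{\left(-7,n{\left(2,6 \right)} \right)}\right) = - 100 \left(-228 - 10 \cdot 6 \cdot 2\right) = - 100 \left(-228 - 120\right) = \left(-100\right) \left(-348\right) = 34800$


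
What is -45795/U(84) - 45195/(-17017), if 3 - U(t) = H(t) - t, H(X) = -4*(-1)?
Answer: -775542330/1412411 ≈ -549.09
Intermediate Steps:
H(X) = 4
U(t) = -1 + t (U(t) = 3 - (4 - t) = 3 + (-4 + t) = -1 + t)
-45795/U(84) - 45195/(-17017) = -45795/(-1 + 84) - 45195/(-17017) = -45795/83 - 45195*(-1/17017) = -45795*1/83 + 45195/17017 = -45795/83 + 45195/17017 = -775542330/1412411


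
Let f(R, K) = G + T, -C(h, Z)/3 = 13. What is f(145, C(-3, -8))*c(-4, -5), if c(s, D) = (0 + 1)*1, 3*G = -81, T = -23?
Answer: -50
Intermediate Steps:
G = -27 (G = (⅓)*(-81) = -27)
C(h, Z) = -39 (C(h, Z) = -3*13 = -39)
f(R, K) = -50 (f(R, K) = -27 - 23 = -50)
c(s, D) = 1 (c(s, D) = 1*1 = 1)
f(145, C(-3, -8))*c(-4, -5) = -50*1 = -50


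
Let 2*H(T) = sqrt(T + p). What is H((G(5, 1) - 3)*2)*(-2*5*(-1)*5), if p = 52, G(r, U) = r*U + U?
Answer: 25*sqrt(58) ≈ 190.39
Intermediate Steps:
G(r, U) = U + U*r (G(r, U) = U*r + U = U + U*r)
H(T) = sqrt(52 + T)/2 (H(T) = sqrt(T + 52)/2 = sqrt(52 + T)/2)
H((G(5, 1) - 3)*2)*(-2*5*(-1)*5) = (sqrt(52 + (1*(1 + 5) - 3)*2)/2)*(-2*5*(-1)*5) = (sqrt(52 + (1*6 - 3)*2)/2)*(-(-10)*5) = (sqrt(52 + (6 - 3)*2)/2)*(-2*(-25)) = (sqrt(52 + 3*2)/2)*50 = (sqrt(52 + 6)/2)*50 = (sqrt(58)/2)*50 = 25*sqrt(58)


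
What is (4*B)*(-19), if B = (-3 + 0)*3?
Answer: 684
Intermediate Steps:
B = -9 (B = -3*3 = -9)
(4*B)*(-19) = (4*(-9))*(-19) = -36*(-19) = 684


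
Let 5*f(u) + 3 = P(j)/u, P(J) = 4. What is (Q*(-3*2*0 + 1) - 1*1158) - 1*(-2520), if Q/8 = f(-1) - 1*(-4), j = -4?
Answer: 6914/5 ≈ 1382.8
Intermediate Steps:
f(u) = -3/5 + 4/(5*u) (f(u) = -3/5 + (4/u)/5 = -3/5 + 4/(5*u))
Q = 104/5 (Q = 8*((1/5)*(4 - 3*(-1))/(-1) - 1*(-4)) = 8*((1/5)*(-1)*(4 + 3) + 4) = 8*((1/5)*(-1)*7 + 4) = 8*(-7/5 + 4) = 8*(13/5) = 104/5 ≈ 20.800)
(Q*(-3*2*0 + 1) - 1*1158) - 1*(-2520) = (104*(-3*2*0 + 1)/5 - 1*1158) - 1*(-2520) = (104*(-6*0 + 1)/5 - 1158) + 2520 = (104*(0 + 1)/5 - 1158) + 2520 = ((104/5)*1 - 1158) + 2520 = (104/5 - 1158) + 2520 = -5686/5 + 2520 = 6914/5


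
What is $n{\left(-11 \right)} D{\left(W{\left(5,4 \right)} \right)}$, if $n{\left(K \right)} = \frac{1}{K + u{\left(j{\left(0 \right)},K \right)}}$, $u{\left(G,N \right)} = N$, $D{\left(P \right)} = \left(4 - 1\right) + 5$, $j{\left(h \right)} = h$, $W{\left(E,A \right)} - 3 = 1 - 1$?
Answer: $- \frac{4}{11} \approx -0.36364$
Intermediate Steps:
$W{\left(E,A \right)} = 3$ ($W{\left(E,A \right)} = 3 + \left(1 - 1\right) = 3 + 0 = 3$)
$D{\left(P \right)} = 8$ ($D{\left(P \right)} = 3 + 5 = 8$)
$n{\left(K \right)} = \frac{1}{2 K}$ ($n{\left(K \right)} = \frac{1}{K + K} = \frac{1}{2 K}$)
$n{\left(-11 \right)} D{\left(W{\left(5,4 \right)} \right)} = \frac{1}{2 \left(-11\right)} 8 = \frac{1}{2} \left(- \frac{1}{11}\right) 8 = \left(- \frac{1}{22}\right) 8 = - \frac{4}{11}$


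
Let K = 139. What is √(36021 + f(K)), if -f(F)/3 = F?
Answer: 6*√989 ≈ 188.69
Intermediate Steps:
f(F) = -3*F
√(36021 + f(K)) = √(36021 - 3*139) = √(36021 - 417) = √35604 = 6*√989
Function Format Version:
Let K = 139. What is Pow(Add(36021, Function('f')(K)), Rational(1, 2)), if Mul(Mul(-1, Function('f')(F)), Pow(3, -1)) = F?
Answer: Mul(6, Pow(989, Rational(1, 2))) ≈ 188.69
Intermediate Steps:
Function('f')(F) = Mul(-3, F)
Pow(Add(36021, Function('f')(K)), Rational(1, 2)) = Pow(Add(36021, Mul(-3, 139)), Rational(1, 2)) = Pow(Add(36021, -417), Rational(1, 2)) = Pow(35604, Rational(1, 2)) = Mul(6, Pow(989, Rational(1, 2)))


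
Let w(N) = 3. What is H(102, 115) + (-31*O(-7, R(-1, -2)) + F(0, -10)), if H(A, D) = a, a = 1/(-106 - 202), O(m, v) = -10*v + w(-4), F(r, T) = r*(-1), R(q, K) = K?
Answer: -219605/308 ≈ -713.00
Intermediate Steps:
F(r, T) = -r
O(m, v) = 3 - 10*v (O(m, v) = -10*v + 3 = 3 - 10*v)
a = -1/308 (a = 1/(-308) = -1/308 ≈ -0.0032468)
H(A, D) = -1/308
H(102, 115) + (-31*O(-7, R(-1, -2)) + F(0, -10)) = -1/308 + (-31*(3 - 10*(-2)) - 1*0) = -1/308 + (-31*(3 + 20) + 0) = -1/308 + (-31*23 + 0) = -1/308 + (-713 + 0) = -1/308 - 713 = -219605/308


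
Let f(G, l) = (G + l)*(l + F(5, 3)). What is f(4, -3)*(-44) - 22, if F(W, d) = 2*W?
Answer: -330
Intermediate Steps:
f(G, l) = (10 + l)*(G + l) (f(G, l) = (G + l)*(l + 2*5) = (G + l)*(l + 10) = (G + l)*(10 + l) = (10 + l)*(G + l))
f(4, -3)*(-44) - 22 = ((-3)² + 10*4 + 10*(-3) + 4*(-3))*(-44) - 22 = (9 + 40 - 30 - 12)*(-44) - 22 = 7*(-44) - 22 = -308 - 22 = -330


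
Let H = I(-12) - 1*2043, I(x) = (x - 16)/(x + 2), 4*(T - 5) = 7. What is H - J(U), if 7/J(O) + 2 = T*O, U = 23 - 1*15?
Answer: -530487/260 ≈ -2040.3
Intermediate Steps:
U = 8 (U = 23 - 15 = 8)
T = 27/4 (T = 5 + (¼)*7 = 5 + 7/4 = 27/4 ≈ 6.7500)
I(x) = (-16 + x)/(2 + x)
H = -10201/5 (H = (-16 - 12)/(2 - 12) - 1*2043 = -28/(-10) - 2043 = -⅒*(-28) - 2043 = 14/5 - 2043 = -10201/5 ≈ -2040.2)
J(O) = 7/(-2 + 27*O/4)
H - J(U) = -10201/5 - 28/(-8 + 27*8) = -10201/5 - 28/(-8 + 216) = -10201/5 - 28/208 = -10201/5 - 1*7/52 = -10201/5 - 7/52 = -530487/260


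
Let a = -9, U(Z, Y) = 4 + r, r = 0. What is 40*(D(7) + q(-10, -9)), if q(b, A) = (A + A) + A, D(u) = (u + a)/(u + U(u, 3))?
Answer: -11960/11 ≈ -1087.3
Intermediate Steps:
U(Z, Y) = 4 (U(Z, Y) = 4 + 0 = 4)
D(u) = (-9 + u)/(4 + u) (D(u) = (u - 9)/(u + 4) = (-9 + u)/(4 + u))
q(b, A) = 3*A (q(b, A) = 2*A + A = 3*A)
40*(D(7) + q(-10, -9)) = 40*((-9 + 7)/(4 + 7) + 3*(-9)) = 40*(-2/11 - 27) = 40*(-299/11) = -11960/11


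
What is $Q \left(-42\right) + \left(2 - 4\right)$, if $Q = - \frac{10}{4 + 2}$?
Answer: $68$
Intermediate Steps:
$Q = - \frac{5}{3}$ ($Q = - \frac{10}{6} = \left(-10\right) \frac{1}{6} = - \frac{5}{3} \approx -1.6667$)
$Q \left(-42\right) + \left(2 - 4\right) = \left(- \frac{5}{3}\right) \left(-42\right) + \left(2 - 4\right) = 70 + \left(2 - 4\right) = 70 - 2 = 68$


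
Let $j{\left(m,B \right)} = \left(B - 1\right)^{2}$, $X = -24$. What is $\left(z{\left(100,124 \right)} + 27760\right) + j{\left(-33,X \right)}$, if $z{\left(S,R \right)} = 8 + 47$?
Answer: $28440$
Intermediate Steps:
$z{\left(S,R \right)} = 55$
$j{\left(m,B \right)} = \left(-1 + B\right)^{2}$
$\left(z{\left(100,124 \right)} + 27760\right) + j{\left(-33,X \right)} = \left(55 + 27760\right) + \left(-1 - 24\right)^{2} = 27815 + \left(-25\right)^{2} = 27815 + 625 = 28440$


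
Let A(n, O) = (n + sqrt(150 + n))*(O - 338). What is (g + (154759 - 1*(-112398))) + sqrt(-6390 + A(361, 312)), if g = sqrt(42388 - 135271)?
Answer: 267157 + sqrt(-15776 - 26*sqrt(511)) + I*sqrt(92883) ≈ 2.6716e+5 + 432.69*I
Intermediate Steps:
A(n, O) = (-338 + O)*(n + sqrt(150 + n)) (A(n, O) = (n + sqrt(150 + n))*(-338 + O) = (-338 + O)*(n + sqrt(150 + n)))
g = I*sqrt(92883) (g = sqrt(-92883) = I*sqrt(92883) ≈ 304.77*I)
(g + (154759 - 1*(-112398))) + sqrt(-6390 + A(361, 312)) = (I*sqrt(92883) + (154759 - 1*(-112398))) + sqrt(-6390 + (-338*361 - 338*sqrt(150 + 361) + 312*361 + 312*sqrt(150 + 361))) = (I*sqrt(92883) + (154759 + 112398)) + sqrt(-6390 + (-122018 - 338*sqrt(511) + 112632 + 312*sqrt(511))) = (I*sqrt(92883) + 267157) + sqrt(-6390 + (-9386 - 26*sqrt(511))) = (267157 + I*sqrt(92883)) + sqrt(-15776 - 26*sqrt(511)) = 267157 + sqrt(-15776 - 26*sqrt(511)) + I*sqrt(92883)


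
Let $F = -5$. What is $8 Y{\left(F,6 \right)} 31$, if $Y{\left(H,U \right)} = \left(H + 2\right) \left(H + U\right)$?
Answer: $-744$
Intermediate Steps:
$Y{\left(H,U \right)} = \left(2 + H\right) \left(H + U\right)$
$8 Y{\left(F,6 \right)} 31 = 8 \left(\left(-5\right)^{2} + 2 \left(-5\right) + 2 \cdot 6 - 30\right) 31 = 8 \left(25 - 10 + 12 - 30\right) 31 = 8 \left(-3\right) 31 = \left(-24\right) 31 = -744$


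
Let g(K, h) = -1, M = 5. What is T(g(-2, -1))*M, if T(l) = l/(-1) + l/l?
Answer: 10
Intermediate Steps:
T(l) = 1 - l (T(l) = l*(-1) + 1 = -l + 1 = 1 - l)
T(g(-2, -1))*M = (1 - 1*(-1))*5 = (1 + 1)*5 = 2*5 = 10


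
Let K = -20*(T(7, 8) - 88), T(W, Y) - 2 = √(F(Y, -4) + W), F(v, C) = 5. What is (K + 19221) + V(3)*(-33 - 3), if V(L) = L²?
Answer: 20617 - 40*√3 ≈ 20548.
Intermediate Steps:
T(W, Y) = 2 + √(5 + W)
K = 1720 - 40*√3 (K = -20*((2 + √(5 + 7)) - 88) = -20*((2 + √12) - 88) = -20*((2 + 2*√3) - 88) = -20*(-86 + 2*√3) = 1720 - 40*√3 ≈ 1650.7)
(K + 19221) + V(3)*(-33 - 3) = ((1720 - 40*√3) + 19221) + 3²*(-33 - 3) = (20941 - 40*√3) + 9*(-36) = (20941 - 40*√3) - 324 = 20617 - 40*√3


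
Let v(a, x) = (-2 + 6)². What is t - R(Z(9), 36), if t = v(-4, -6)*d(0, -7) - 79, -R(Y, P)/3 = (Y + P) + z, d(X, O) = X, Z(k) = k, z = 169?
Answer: 563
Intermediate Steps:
v(a, x) = 16 (v(a, x) = 4² = 16)
R(Y, P) = -507 - 3*P - 3*Y (R(Y, P) = -3*((Y + P) + 169) = -3*((P + Y) + 169) = -3*(169 + P + Y) = -507 - 3*P - 3*Y)
t = -79 (t = 16*0 - 79 = 0 - 79 = -79)
t - R(Z(9), 36) = -79 - (-507 - 3*36 - 3*9) = -79 - (-507 - 108 - 27) = -79 - 1*(-642) = -79 + 642 = 563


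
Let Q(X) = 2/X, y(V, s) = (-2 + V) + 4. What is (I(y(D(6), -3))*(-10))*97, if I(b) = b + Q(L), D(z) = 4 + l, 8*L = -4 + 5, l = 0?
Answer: -21340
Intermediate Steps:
L = ⅛ (L = (-4 + 5)/8 = (⅛)*1 = ⅛ ≈ 0.12500)
D(z) = 4 (D(z) = 4 + 0 = 4)
y(V, s) = 2 + V
I(b) = 16 + b (I(b) = b + 2/(⅛) = b + 2*8 = b + 16 = 16 + b)
(I(y(D(6), -3))*(-10))*97 = ((16 + (2 + 4))*(-10))*97 = ((16 + 6)*(-10))*97 = (22*(-10))*97 = -220*97 = -21340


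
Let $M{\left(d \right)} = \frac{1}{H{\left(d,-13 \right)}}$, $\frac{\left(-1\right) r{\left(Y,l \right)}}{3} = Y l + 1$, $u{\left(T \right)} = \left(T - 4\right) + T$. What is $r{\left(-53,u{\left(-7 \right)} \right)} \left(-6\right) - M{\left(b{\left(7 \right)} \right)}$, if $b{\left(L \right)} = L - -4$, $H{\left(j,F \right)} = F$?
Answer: $\frac{223471}{13} \approx 17190.0$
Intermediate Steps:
$u{\left(T \right)} = -4 + 2 T$ ($u{\left(T \right)} = \left(-4 + T\right) + T = -4 + 2 T$)
$r{\left(Y,l \right)} = -3 - 3 Y l$ ($r{\left(Y,l \right)} = - 3 \left(Y l + 1\right) = - 3 \left(1 + Y l\right) = -3 - 3 Y l$)
$b{\left(L \right)} = 4 + L$ ($b{\left(L \right)} = L + 4 = 4 + L$)
$M{\left(d \right)} = - \frac{1}{13}$ ($M{\left(d \right)} = \frac{1}{-13} = - \frac{1}{13}$)
$r{\left(-53,u{\left(-7 \right)} \right)} \left(-6\right) - M{\left(b{\left(7 \right)} \right)} = \left(-3 - - 159 \left(-4 + 2 \left(-7\right)\right)\right) \left(-6\right) - - \frac{1}{13} = \left(-3 - - 159 \left(-4 - 14\right)\right) \left(-6\right) + \frac{1}{13} = \left(-3 - \left(-159\right) \left(-18\right)\right) \left(-6\right) + \frac{1}{13} = \left(-3 - 2862\right) \left(-6\right) + \frac{1}{13} = \left(-2865\right) \left(-6\right) + \frac{1}{13} = 17190 + \frac{1}{13} = \frac{223471}{13}$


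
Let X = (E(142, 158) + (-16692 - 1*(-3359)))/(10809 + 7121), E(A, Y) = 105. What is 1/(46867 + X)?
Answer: 8965/420156041 ≈ 2.1337e-5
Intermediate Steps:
X = -6614/8965 (X = (105 + (-16692 - 1*(-3359)))/(10809 + 7121) = (105 + (-16692 + 3359))/17930 = (105 - 13333)*(1/17930) = -13228*1/17930 = -6614/8965 ≈ -0.73776)
1/(46867 + X) = 1/(46867 - 6614/8965) = 1/(420156041/8965) = 8965/420156041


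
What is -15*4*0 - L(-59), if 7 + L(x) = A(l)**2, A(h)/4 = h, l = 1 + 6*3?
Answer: -5769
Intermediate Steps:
l = 19 (l = 1 + 18 = 19)
A(h) = 4*h
L(x) = 5769 (L(x) = -7 + (4*19)**2 = -7 + 76**2 = -7 + 5776 = 5769)
-15*4*0 - L(-59) = -15*4*0 - 1*5769 = -60*0 - 5769 = 0 - 5769 = -5769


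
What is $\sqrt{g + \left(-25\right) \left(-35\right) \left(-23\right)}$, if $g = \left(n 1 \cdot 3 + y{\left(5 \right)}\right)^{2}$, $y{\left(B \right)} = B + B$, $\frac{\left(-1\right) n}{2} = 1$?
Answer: $i \sqrt{20109} \approx 141.81 i$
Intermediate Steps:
$n = -2$ ($n = \left(-2\right) 1 = -2$)
$y{\left(B \right)} = 2 B$
$g = 16$ ($g = \left(\left(-2\right) 1 \cdot 3 + 2 \cdot 5\right)^{2} = \left(\left(-2\right) 3 + 10\right)^{2} = \left(-6 + 10\right)^{2} = 4^{2} = 16$)
$\sqrt{g + \left(-25\right) \left(-35\right) \left(-23\right)} = \sqrt{16 + \left(-25\right) \left(-35\right) \left(-23\right)} = \sqrt{16 + 875 \left(-23\right)} = \sqrt{16 - 20125} = \sqrt{-20109} = i \sqrt{20109}$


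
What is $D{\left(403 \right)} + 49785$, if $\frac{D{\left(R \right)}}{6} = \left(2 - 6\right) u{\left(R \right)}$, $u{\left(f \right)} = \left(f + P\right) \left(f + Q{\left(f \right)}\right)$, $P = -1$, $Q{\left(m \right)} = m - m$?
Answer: $-3838359$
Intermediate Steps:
$Q{\left(m \right)} = 0$
$u{\left(f \right)} = f \left(-1 + f\right)$ ($u{\left(f \right)} = \left(f - 1\right) \left(f + 0\right) = \left(-1 + f\right) f = f \left(-1 + f\right)$)
$D{\left(R \right)} = - 24 R \left(-1 + R\right)$ ($D{\left(R \right)} = 6 \left(2 - 6\right) R \left(-1 + R\right) = 6 \left(- 4 R \left(-1 + R\right)\right) = - 24 R \left(-1 + R\right)$)
$D{\left(403 \right)} + 49785 = 24 \cdot 403 \left(1 - 403\right) + 49785 = 24 \cdot 403 \left(-402\right) + 49785 = -3888144 + 49785 = -3838359$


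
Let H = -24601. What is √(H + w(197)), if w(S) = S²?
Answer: 8*√222 ≈ 119.20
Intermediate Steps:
√(H + w(197)) = √(-24601 + 197²) = √(-24601 + 38809) = √14208 = 8*√222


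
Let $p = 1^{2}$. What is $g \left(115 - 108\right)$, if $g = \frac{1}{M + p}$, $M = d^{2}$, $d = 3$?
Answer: $\frac{7}{10} \approx 0.7$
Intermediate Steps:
$M = 9$ ($M = 3^{2} = 9$)
$p = 1$
$g = \frac{1}{10}$ ($g = \frac{1}{9 + 1} = \frac{1}{10} \approx 0.1$)
$g \left(115 - 108\right) = \frac{115 - 108}{10} = \frac{1}{10} \cdot 7 = \frac{7}{10}$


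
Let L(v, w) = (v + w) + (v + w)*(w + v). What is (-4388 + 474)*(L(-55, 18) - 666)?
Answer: -2606724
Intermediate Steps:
L(v, w) = v + w + (v + w)² (L(v, w) = (v + w) + (v + w)*(v + w) = (v + w) + (v + w)² = v + w + (v + w)²)
(-4388 + 474)*(L(-55, 18) - 666) = (-4388 + 474)*((-55 + 18 + (-55 + 18)²) - 666) = -3914*((-55 + 18 + (-37)²) - 666) = -3914*((-55 + 18 + 1369) - 666) = -3914*(1332 - 666) = -3914*666 = -2606724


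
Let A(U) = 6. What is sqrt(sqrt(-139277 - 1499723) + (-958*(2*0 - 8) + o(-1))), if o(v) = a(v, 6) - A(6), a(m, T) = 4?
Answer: sqrt(7662 + 10*I*sqrt(16390)) ≈ 87.836 + 7.2877*I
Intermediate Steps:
o(v) = -2 (o(v) = 4 - 1*6 = 4 - 6 = -2)
sqrt(sqrt(-139277 - 1499723) + (-958*(2*0 - 8) + o(-1))) = sqrt(sqrt(-139277 - 1499723) + (-958*(2*0 - 8) - 2)) = sqrt(sqrt(-1639000) + (-958*(0 - 8) - 2)) = sqrt(10*I*sqrt(16390) + (-958*(-8) - 2)) = sqrt(10*I*sqrt(16390) + (7664 - 2)) = sqrt(10*I*sqrt(16390) + 7662) = sqrt(7662 + 10*I*sqrt(16390))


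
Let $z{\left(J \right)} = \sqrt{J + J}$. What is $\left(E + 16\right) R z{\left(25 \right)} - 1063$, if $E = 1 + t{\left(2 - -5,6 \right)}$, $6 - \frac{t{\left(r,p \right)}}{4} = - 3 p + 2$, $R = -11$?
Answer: $-1063 - 5775 \sqrt{2} \approx -9230.1$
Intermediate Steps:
$t{\left(r,p \right)} = 16 + 12 p$ ($t{\left(r,p \right)} = 24 - 4 \left(- 3 p + 2\right) = 24 - 4 \left(2 - 3 p\right) = 24 + \left(-8 + 12 p\right) = 16 + 12 p$)
$E = 89$ ($E = 1 + \left(16 + 12 \cdot 6\right) = 1 + \left(16 + 72\right) = 1 + 88 = 89$)
$z{\left(J \right)} = \sqrt{2} \sqrt{J}$ ($z{\left(J \right)} = \sqrt{2 J} = \sqrt{2} \sqrt{J}$)
$\left(E + 16\right) R z{\left(25 \right)} - 1063 = \left(89 + 16\right) \left(-11\right) \sqrt{2} \sqrt{25} - 1063 = 105 \left(-11\right) \sqrt{2} \cdot 5 - 1063 = - 1155 \cdot 5 \sqrt{2} - 1063 = - 5775 \sqrt{2} - 1063 = -1063 - 5775 \sqrt{2}$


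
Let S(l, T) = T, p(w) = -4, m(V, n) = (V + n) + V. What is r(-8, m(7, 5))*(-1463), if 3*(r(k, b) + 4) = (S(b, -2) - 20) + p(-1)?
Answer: 55594/3 ≈ 18531.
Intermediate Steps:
m(V, n) = n + 2*V
r(k, b) = -38/3 (r(k, b) = -4 + ((-2 - 20) - 4)/3 = -4 + (-22 - 4)/3 = -4 + (⅓)*(-26) = -4 - 26/3 = -38/3)
r(-8, m(7, 5))*(-1463) = -38/3*(-1463) = 55594/3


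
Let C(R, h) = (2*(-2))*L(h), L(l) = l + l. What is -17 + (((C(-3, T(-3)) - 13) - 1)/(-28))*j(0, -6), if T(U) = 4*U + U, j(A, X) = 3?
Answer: -397/14 ≈ -28.357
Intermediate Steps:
L(l) = 2*l
T(U) = 5*U
C(R, h) = -8*h (C(R, h) = (2*(-2))*(2*h) = -8*h)
-17 + (((C(-3, T(-3)) - 13) - 1)/(-28))*j(0, -6) = -17 + (((-40*(-3) - 13) - 1)/(-28))*3 = -17 + (((-8*(-15) - 13) - 1)*(-1/28))*3 = -17 + (((120 - 13) - 1)*(-1/28))*3 = -17 + ((107 - 1)*(-1/28))*3 = -17 + (106*(-1/28))*3 = -17 - 53/14*3 = -17 - 159/14 = -397/14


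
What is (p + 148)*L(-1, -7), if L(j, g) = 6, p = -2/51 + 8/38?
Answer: 287156/323 ≈ 889.03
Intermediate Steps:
p = 166/969 (p = -2*1/51 + 8*(1/38) = -2/51 + 4/19 = 166/969 ≈ 0.17131)
(p + 148)*L(-1, -7) = (166/969 + 148)*6 = (143578/969)*6 = 287156/323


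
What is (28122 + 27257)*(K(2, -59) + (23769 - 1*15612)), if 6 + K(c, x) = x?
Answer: 448126868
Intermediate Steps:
K(c, x) = -6 + x
(28122 + 27257)*(K(2, -59) + (23769 - 1*15612)) = (28122 + 27257)*((-6 - 59) + (23769 - 1*15612)) = 55379*(-65 + (23769 - 15612)) = 55379*(-65 + 8157) = 55379*8092 = 448126868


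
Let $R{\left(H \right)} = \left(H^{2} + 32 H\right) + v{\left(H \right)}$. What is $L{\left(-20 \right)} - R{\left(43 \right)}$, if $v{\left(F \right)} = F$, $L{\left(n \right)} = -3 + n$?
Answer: $-3291$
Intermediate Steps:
$R{\left(H \right)} = H^{2} + 33 H$ ($R{\left(H \right)} = \left(H^{2} + 32 H\right) + H = H^{2} + 33 H$)
$L{\left(-20 \right)} - R{\left(43 \right)} = \left(-3 - 20\right) - 43 \left(33 + 43\right) = -23 - 43 \cdot 76 = -23 - 3268 = -3291$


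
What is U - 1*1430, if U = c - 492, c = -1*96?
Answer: -2018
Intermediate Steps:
c = -96
U = -588 (U = -96 - 492 = -588)
U - 1*1430 = -588 - 1*1430 = -588 - 1430 = -2018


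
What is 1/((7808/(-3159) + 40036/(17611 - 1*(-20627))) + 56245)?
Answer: 20132307/1132312925785 ≈ 1.7780e-5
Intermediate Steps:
1/((7808/(-3159) + 40036/(17611 - 1*(-20627))) + 56245) = 1/((7808*(-1/3159) + 40036/(17611 + 20627)) + 56245) = 1/((-7808/3159 + 40036/38238) + 56245) = 1/((-7808/3159 + 40036*(1/38238)) + 56245) = 1/((-7808/3159 + 20018/19119) + 56245) = 1/(-28681430/20132307 + 56245) = 1/(1132312925785/20132307) = 20132307/1132312925785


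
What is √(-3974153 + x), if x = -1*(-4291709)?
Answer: 6*√8821 ≈ 563.52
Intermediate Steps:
x = 4291709
√(-3974153 + x) = √(-3974153 + 4291709) = √317556 = 6*√8821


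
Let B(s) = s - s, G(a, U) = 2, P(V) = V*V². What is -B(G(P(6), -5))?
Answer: 0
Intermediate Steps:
P(V) = V³
B(s) = 0
-B(G(P(6), -5)) = -1*0 = 0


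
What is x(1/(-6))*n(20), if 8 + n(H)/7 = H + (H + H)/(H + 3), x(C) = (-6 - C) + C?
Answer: -13272/23 ≈ -577.04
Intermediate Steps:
x(C) = -6
n(H) = -56 + 7*H + 14*H/(3 + H) (n(H) = -56 + 7*(H + (H + H)/(H + 3)) = -56 + 7*(H + (2*H)/(3 + H)) = -56 + 7*(H + 2*H/(3 + H)) = -56 + (7*H + 14*H/(3 + H)) = -56 + 7*H + 14*H/(3 + H))
x(1/(-6))*n(20) = -42*(-24 + 20**2 - 3*20)/(3 + 20) = -42*(-24 + 400 - 60)/23 = -42*316/23 = -6*2212/23 = -13272/23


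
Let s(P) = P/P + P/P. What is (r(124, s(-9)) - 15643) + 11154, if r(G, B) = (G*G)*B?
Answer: 26263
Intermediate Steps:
s(P) = 2 (s(P) = 1 + 1 = 2)
r(G, B) = B*G² (r(G, B) = G²*B = B*G²)
(r(124, s(-9)) - 15643) + 11154 = (2*124² - 15643) + 11154 = (2*15376 - 15643) + 11154 = (30752 - 15643) + 11154 = 15109 + 11154 = 26263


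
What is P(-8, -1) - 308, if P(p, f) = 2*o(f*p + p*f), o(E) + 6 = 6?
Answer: -308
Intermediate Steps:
o(E) = 0 (o(E) = -6 + 6 = 0)
P(p, f) = 0 (P(p, f) = 2*0 = 0)
P(-8, -1) - 308 = 0 - 308 = -308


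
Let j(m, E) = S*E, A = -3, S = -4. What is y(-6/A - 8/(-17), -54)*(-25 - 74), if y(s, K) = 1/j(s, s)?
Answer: 561/56 ≈ 10.018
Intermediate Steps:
j(m, E) = -4*E
y(s, K) = -1/(4*s) (y(s, K) = 1/(-4*s) = -1/(4*s))
y(-6/A - 8/(-17), -54)*(-25 - 74) = (-1/(4*(-6/(-3) - 8/(-17))))*(-25 - 74) = -1/(4*(-6*(-⅓) - 8*(-1/17)))*(-99) = -1/(4*(2 + 8/17))*(-99) = -1/(4*42/17)*(-99) = -¼*17/42*(-99) = -17/168*(-99) = 561/56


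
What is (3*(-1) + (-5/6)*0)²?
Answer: 9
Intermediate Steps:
(3*(-1) + (-5/6)*0)² = (-3 + ((⅙)*(-5))*0)² = (-3 - ⅚*0)² = (-3 + 0)² = (-3)² = 9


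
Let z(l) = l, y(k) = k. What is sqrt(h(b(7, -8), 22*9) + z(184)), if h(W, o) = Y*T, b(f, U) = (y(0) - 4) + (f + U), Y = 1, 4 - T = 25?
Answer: sqrt(163) ≈ 12.767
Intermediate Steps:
T = -21 (T = 4 - 1*25 = 4 - 25 = -21)
b(f, U) = -4 + U + f (b(f, U) = (0 - 4) + (f + U) = -4 + (U + f) = -4 + U + f)
h(W, o) = -21 (h(W, o) = 1*(-21) = -21)
sqrt(h(b(7, -8), 22*9) + z(184)) = sqrt(-21 + 184) = sqrt(163)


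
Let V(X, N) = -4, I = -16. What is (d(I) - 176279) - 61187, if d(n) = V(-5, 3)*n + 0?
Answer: -237402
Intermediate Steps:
d(n) = -4*n (d(n) = -4*n + 0 = -4*n)
(d(I) - 176279) - 61187 = (-4*(-16) - 176279) - 61187 = (64 - 176279) - 61187 = -176215 - 61187 = -237402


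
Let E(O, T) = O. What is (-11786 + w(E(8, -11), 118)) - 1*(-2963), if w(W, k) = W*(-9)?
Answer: -8895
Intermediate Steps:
w(W, k) = -9*W
(-11786 + w(E(8, -11), 118)) - 1*(-2963) = (-11786 - 9*8) - 1*(-2963) = (-11786 - 72) + 2963 = -11858 + 2963 = -8895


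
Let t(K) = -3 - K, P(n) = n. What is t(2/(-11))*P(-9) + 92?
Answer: 1291/11 ≈ 117.36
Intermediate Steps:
t(2/(-11))*P(-9) + 92 = (-3 - 2/(-11))*(-9) + 92 = (-3 - 2*(-1)/11)*(-9) + 92 = (-3 - 1*(-2/11))*(-9) + 92 = (-3 + 2/11)*(-9) + 92 = -31/11*(-9) + 92 = 279/11 + 92 = 1291/11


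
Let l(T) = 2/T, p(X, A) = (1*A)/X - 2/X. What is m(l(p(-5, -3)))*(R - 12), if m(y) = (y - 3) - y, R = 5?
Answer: 21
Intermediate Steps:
p(X, A) = -2/X + A/X (p(X, A) = A/X - 2/X = -2/X + A/X)
m(y) = -3 (m(y) = (-3 + y) - y = -3)
m(l(p(-5, -3)))*(R - 12) = -3*(5 - 12) = -3*(-7) = 21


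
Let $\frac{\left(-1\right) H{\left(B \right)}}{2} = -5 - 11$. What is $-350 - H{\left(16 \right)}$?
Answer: $-382$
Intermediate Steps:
$H{\left(B \right)} = 32$ ($H{\left(B \right)} = - 2 \left(-5 - 11\right) = \left(-2\right) \left(-16\right) = 32$)
$-350 - H{\left(16 \right)} = -350 - 32 = -382$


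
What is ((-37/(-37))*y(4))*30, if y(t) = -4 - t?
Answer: -240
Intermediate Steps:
((-37/(-37))*y(4))*30 = ((-37/(-37))*(-4 - 1*4))*30 = ((-37*(-1/37))*(-4 - 4))*30 = (1*(-8))*30 = -8*30 = -240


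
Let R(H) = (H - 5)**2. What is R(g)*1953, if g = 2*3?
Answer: 1953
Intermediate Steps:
g = 6
R(H) = (-5 + H)**2
R(g)*1953 = (-5 + 6)**2*1953 = 1**2*1953 = 1*1953 = 1953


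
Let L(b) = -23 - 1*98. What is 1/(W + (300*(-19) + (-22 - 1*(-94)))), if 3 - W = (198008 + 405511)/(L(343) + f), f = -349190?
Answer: -116437/654756952 ≈ -0.00017783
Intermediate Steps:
L(b) = -121 (L(b) = -23 - 98 = -121)
W = 550484/116437 (W = 3 - (198008 + 405511)/(-121 - 349190) = 3 - 603519/(-349311) = 3 - 603519*(-1)/349311 = 3 - 1*(-201173/116437) = 3 + 201173/116437 = 550484/116437 ≈ 4.7277)
1/(W + (300*(-19) + (-22 - 1*(-94)))) = 1/(550484/116437 + (300*(-19) + (-22 - 1*(-94)))) = 1/(550484/116437 + (-5700 + (-22 + 94))) = 1/(550484/116437 + (-5700 + 72)) = 1/(550484/116437 - 5628) = 1/(-654756952/116437) = -116437/654756952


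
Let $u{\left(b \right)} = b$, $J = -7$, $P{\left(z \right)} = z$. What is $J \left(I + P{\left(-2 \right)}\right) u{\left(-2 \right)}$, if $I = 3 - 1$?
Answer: $0$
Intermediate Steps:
$I = 2$
$J \left(I + P{\left(-2 \right)}\right) u{\left(-2 \right)} = - 7 \left(2 - 2\right) \left(-2\right) = \left(-7\right) 0 \left(-2\right) = 0 \left(-2\right) = 0$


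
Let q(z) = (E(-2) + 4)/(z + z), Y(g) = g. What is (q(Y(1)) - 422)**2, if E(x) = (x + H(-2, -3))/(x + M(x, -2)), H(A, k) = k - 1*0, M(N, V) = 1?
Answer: 697225/4 ≈ 1.7431e+5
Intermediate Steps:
H(A, k) = k (H(A, k) = k + 0 = k)
E(x) = (-3 + x)/(1 + x) (E(x) = (x - 3)/(x + 1) = (-3 + x)/(1 + x))
q(z) = 9/(2*z) (q(z) = ((-3 - 2)/(1 - 2) + 4)/(z + z) = (-5/(-1) + 4)/((2*z)) = (-1*(-5) + 4)*(1/(2*z)) = (5 + 4)*(1/(2*z)) = 9*(1/(2*z)) = 9/(2*z))
(q(Y(1)) - 422)**2 = ((9/2)/1 - 422)**2 = ((9/2)*1 - 422)**2 = (9/2 - 422)**2 = (-835/2)**2 = 697225/4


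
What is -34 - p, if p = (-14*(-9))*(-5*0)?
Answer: -34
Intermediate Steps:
p = 0 (p = 126*0 = 0)
-34 - p = -34 - 1*0 = -34 + 0 = -34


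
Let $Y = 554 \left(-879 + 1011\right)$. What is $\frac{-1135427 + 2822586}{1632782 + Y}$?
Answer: $\frac{1687159}{1705910} \approx 0.98901$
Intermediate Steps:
$Y = 73128$ ($Y = 554 \cdot 132 = 73128$)
$\frac{-1135427 + 2822586}{1632782 + Y} = \frac{-1135427 + 2822586}{1632782 + 73128} = \frac{1687159}{1705910}$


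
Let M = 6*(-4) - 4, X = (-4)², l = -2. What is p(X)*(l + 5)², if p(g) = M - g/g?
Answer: -261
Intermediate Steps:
X = 16
M = -28 (M = -24 - 4 = -28)
p(g) = -29 (p(g) = -28 - g/g = -28 - 1*1 = -28 - 1 = -29)
p(X)*(l + 5)² = -29*(-2 + 5)² = -29*3² = -29*9 = -261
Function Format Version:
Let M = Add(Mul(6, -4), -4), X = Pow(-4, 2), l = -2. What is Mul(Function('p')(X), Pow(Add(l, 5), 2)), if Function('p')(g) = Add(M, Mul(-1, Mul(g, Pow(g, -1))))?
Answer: -261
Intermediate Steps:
X = 16
M = -28 (M = Add(-24, -4) = -28)
Function('p')(g) = -29 (Function('p')(g) = Add(-28, Mul(-1, Mul(g, Pow(g, -1)))) = Add(-28, Mul(-1, 1)) = Add(-28, -1) = -29)
Mul(Function('p')(X), Pow(Add(l, 5), 2)) = Mul(-29, Pow(Add(-2, 5), 2)) = Mul(-29, Pow(3, 2)) = Mul(-29, 9) = -261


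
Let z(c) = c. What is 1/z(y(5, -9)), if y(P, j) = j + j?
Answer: -1/18 ≈ -0.055556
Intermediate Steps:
y(P, j) = 2*j
1/z(y(5, -9)) = 1/(2*(-9)) = 1/(-18) = -1/18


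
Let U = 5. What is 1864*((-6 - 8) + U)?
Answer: -16776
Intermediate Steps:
1864*((-6 - 8) + U) = 1864*((-6 - 8) + 5) = 1864*(-14 + 5) = 1864*(-9) = -16776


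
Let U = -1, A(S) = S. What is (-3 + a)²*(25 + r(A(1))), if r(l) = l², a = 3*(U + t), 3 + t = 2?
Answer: 2106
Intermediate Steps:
t = -1 (t = -3 + 2 = -1)
a = -6 (a = 3*(-1 - 1) = 3*(-2) = -6)
(-3 + a)²*(25 + r(A(1))) = (-3 - 6)²*(25 + 1²) = (-9)²*(25 + 1) = 81*26 = 2106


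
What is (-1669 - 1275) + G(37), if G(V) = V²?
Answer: -1575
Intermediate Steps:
(-1669 - 1275) + G(37) = (-1669 - 1275) + 37² = -2944 + 1369 = -1575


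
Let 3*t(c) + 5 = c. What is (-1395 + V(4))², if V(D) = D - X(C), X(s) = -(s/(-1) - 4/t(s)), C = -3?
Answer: 7689529/4 ≈ 1.9224e+6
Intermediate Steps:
t(c) = -5/3 + c/3
X(s) = s + 4/(-5/3 + s/3) (X(s) = -(s/(-1) - 4/(-5/3 + s/3)) = -(s*(-1) - 4/(-5/3 + s/3)) = -(-s - 4/(-5/3 + s/3)) = s + 4/(-5/3 + s/3))
V(D) = 9/2 + D (V(D) = D - (12 - 3*(-5 - 3))/(-5 - 3) = D - (12 - 3*(-8))/(-8) = D - (-1)*(12 + 24)/8 = D - (-1)*36/8 = D - 1*(-9/2) = D + 9/2 = 9/2 + D)
(-1395 + V(4))² = (-1395 + (9/2 + 4))² = (-1395 + 17/2)² = (-2773/2)² = 7689529/4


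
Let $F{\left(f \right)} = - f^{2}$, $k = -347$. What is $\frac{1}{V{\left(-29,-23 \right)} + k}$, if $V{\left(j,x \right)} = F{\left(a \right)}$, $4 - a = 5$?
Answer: $- \frac{1}{348} \approx -0.0028736$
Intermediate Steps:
$a = -1$ ($a = 4 - 5 = -1$)
$V{\left(j,x \right)} = -1$ ($V{\left(j,x \right)} = - \left(-1\right)^{2} = \left(-1\right) 1 = -1$)
$\frac{1}{V{\left(-29,-23 \right)} + k} = \frac{1}{-1 - 347} = \frac{1}{-348} = - \frac{1}{348}$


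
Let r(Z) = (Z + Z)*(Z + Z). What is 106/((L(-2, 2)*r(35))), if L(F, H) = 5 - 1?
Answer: 53/9800 ≈ 0.0054082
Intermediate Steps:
L(F, H) = 4
r(Z) = 4*Z**2 (r(Z) = (2*Z)*(2*Z) = 4*Z**2)
106/((L(-2, 2)*r(35))) = 106/((4*(4*35**2))) = 106/((4*(4*1225))) = 106/((4*4900)) = 106/19600 = 106*(1/19600) = 53/9800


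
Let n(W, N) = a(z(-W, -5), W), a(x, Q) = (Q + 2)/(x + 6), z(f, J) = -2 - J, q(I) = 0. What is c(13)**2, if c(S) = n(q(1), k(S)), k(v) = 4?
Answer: 4/81 ≈ 0.049383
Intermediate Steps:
a(x, Q) = (2 + Q)/(6 + x)
n(W, N) = 2/9 + W/9 (n(W, N) = (2 + W)/(6 + (-2 - 1*(-5))) = (2 + W)/(6 + (-2 + 5)) = (2 + W)/(6 + 3) = (2 + W)/9 = 2/9 + W/9)
c(S) = 2/9 (c(S) = 2/9 + (1/9)*0 = 2/9 + 0 = 2/9)
c(13)**2 = (2/9)**2 = 4/81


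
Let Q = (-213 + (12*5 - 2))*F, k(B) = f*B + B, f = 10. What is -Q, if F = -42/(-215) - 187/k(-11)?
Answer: 127627/473 ≈ 269.82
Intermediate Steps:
k(B) = 11*B (k(B) = 10*B + B = 11*B)
F = 4117/2365 (F = -42/(-215) - 187/(11*(-11)) = -42*(-1/215) - 187/(-121) = 42/215 - 187*(-1/121) = 42/215 + 17/11 = 4117/2365 ≈ 1.7408)
Q = -127627/473 (Q = (-213 + (12*5 - 2))*(4117/2365) = (-213 + (60 - 2))*(4117/2365) = (-213 + 58)*(4117/2365) = -155*4117/2365 = -127627/473 ≈ -269.82)
-Q = -1*(-127627/473) = 127627/473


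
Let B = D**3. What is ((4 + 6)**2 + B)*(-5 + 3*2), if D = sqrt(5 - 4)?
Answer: 101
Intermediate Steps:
D = 1 (D = sqrt(1) = 1)
B = 1 (B = 1**3 = 1)
((4 + 6)**2 + B)*(-5 + 3*2) = ((4 + 6)**2 + 1)*(-5 + 3*2) = (10**2 + 1)*(-5 + 6) = (100 + 1)*1 = 101*1 = 101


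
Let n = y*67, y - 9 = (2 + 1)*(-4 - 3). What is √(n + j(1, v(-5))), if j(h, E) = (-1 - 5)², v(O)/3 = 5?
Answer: 16*I*√3 ≈ 27.713*I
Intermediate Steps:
v(O) = 15 (v(O) = 3*5 = 15)
y = -12 (y = 9 + (2 + 1)*(-4 - 3) = 9 + 3*(-7) = 9 - 21 = -12)
j(h, E) = 36 (j(h, E) = (-6)² = 36)
n = -804 (n = -12*67 = -804)
√(n + j(1, v(-5))) = √(-804 + 36) = √(-768) = 16*I*√3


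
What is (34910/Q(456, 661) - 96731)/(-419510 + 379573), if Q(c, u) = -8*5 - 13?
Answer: 5161653/2116661 ≈ 2.4386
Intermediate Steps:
Q(c, u) = -53 (Q(c, u) = -40 - 13 = -53)
(34910/Q(456, 661) - 96731)/(-419510 + 379573) = (34910/(-53) - 96731)/(-419510 + 379573) = (34910*(-1/53) - 96731)/(-39937) = (-34910/53 - 96731)*(-1/39937) = -5161653/53*(-1/39937) = 5161653/2116661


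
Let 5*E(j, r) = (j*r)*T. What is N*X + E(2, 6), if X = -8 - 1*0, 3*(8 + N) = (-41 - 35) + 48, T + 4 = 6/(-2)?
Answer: 1828/15 ≈ 121.87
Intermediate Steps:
T = -7 (T = -4 + 6/(-2) = -4 + 6*(-1/2) = -4 - 3 = -7)
E(j, r) = -7*j*r/5 (E(j, r) = ((j*r)*(-7))/5 = (-7*j*r)/5 = -7*j*r/5)
N = -52/3 (N = -8 + ((-41 - 35) + 48)/3 = -8 + (-76 + 48)/3 = -8 + (1/3)*(-28) = -8 - 28/3 = -52/3 ≈ -17.333)
X = -8 (X = -8 + 0 = -8)
N*X + E(2, 6) = -52/3*(-8) - 7/5*2*6 = 416/3 - 84/5 = 1828/15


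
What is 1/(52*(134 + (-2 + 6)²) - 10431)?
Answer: -1/2631 ≈ -0.00038008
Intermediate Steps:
1/(52*(134 + (-2 + 6)²) - 10431) = 1/(52*(134 + 4²) - 10431) = 1/(52*(134 + 16) - 10431) = 1/(52*150 - 10431) = 1/(7800 - 10431) = 1/(-2631) = -1/2631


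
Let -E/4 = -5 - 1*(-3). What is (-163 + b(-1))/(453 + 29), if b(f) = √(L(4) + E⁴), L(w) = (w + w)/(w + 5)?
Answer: -163/482 + √9218/723 ≈ -0.20538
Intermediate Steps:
E = 8 (E = -4*(-5 - 1*(-3)) = -4*(-5 + 3) = -4*(-2) = 8)
L(w) = 2*w/(5 + w) (L(w) = (2*w)/(5 + w) = 2*w/(5 + w))
b(f) = 2*√9218/3 (b(f) = √(2*4/(5 + 4) + 8⁴) = √(2*4/9 + 4096) = √(2*4*(⅑) + 4096) = √(8/9 + 4096) = √(36872/9) = 2*√9218/3)
(-163 + b(-1))/(453 + 29) = (-163 + 2*√9218/3)/(453 + 29) = (-163 + 2*√9218/3)/482 = (-163 + 2*√9218/3)*(1/482) = -163/482 + √9218/723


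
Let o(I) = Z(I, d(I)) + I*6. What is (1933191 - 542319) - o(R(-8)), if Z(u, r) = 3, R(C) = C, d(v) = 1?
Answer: 1390917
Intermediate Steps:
o(I) = 3 + 6*I (o(I) = 3 + I*6 = 3 + 6*I)
(1933191 - 542319) - o(R(-8)) = (1933191 - 542319) - (3 + 6*(-8)) = 1390872 - (3 - 48) = 1390872 - 1*(-45) = 1390872 + 45 = 1390917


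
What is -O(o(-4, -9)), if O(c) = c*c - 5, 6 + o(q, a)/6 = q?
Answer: -3595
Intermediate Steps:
o(q, a) = -36 + 6*q
O(c) = -5 + c² (O(c) = c² - 5 = -5 + c²)
-O(o(-4, -9)) = -(-5 + (-36 + 6*(-4))²) = -(-5 + (-36 - 24)²) = -(-5 + (-60)²) = -(-5 + 3600) = -1*3595 = -3595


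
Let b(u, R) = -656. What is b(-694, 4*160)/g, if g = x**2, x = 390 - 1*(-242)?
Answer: -41/24964 ≈ -0.0016424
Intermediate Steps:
x = 632 (x = 390 + 242 = 632)
g = 399424 (g = 632**2 = 399424)
b(-694, 4*160)/g = -656/399424 = -656*1/399424 = -41/24964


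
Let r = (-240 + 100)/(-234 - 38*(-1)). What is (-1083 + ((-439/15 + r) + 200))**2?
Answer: 9160978369/11025 ≈ 8.3093e+5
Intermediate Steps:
r = 5/7 (r = -140/(-234 + 38) = -140/(-196) = -140*(-1/196) = 5/7 ≈ 0.71429)
(-1083 + ((-439/15 + r) + 200))**2 = (-1083 + ((-439/15 + 5/7) + 200))**2 = (-1083 + (-2998/105 + 200))**2 = (-1083 + 18002/105)**2 = (-95713/105)**2 = 9160978369/11025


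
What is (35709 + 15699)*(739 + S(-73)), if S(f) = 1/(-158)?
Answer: 3001224744/79 ≈ 3.7990e+7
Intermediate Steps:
S(f) = -1/158
(35709 + 15699)*(739 + S(-73)) = (35709 + 15699)*(739 - 1/158) = 51408*(116761/158) = 3001224744/79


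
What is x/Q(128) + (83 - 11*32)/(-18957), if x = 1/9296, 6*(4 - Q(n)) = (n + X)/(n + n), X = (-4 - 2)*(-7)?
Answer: 467745179/32898868779 ≈ 0.014218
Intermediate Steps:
X = 42 (X = -6*(-7) = 42)
Q(n) = 4 - (42 + n)/(12*n) (Q(n) = 4 - (n + 42)/(6*(n + n)) = 4 - (42 + n)/(6*(2*n)) = 4 - (42 + n)*1/(2*n)/6 = 4 - (42 + n)/(12*n))
x = 1/9296 ≈ 0.00010757
x/Q(128) + (83 - 11*32)/(-18957) = 1/(9296*(((1/12)*(-42 + 47*128)/128))) + (83 - 11*32)/(-18957) = 1/(9296*(((1/12)*(1/128)*(-42 + 6016)))) + (83 - 352)*(-1/18957) = 1/(9296*(((1/12)*(1/128)*5974))) - 269*(-1/18957) = 1/(9296*(2987/768)) + 269/18957 = (1/9296)*(768/2987) + 269/18957 = 48/1735447 + 269/18957 = 467745179/32898868779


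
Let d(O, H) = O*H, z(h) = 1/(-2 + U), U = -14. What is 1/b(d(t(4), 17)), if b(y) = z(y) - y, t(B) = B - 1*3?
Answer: -16/273 ≈ -0.058608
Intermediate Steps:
z(h) = -1/16 (z(h) = 1/(-2 - 14) = 1/(-16) = -1/16)
t(B) = -3 + B (t(B) = B - 3 = -3 + B)
d(O, H) = H*O
b(y) = -1/16 - y
1/b(d(t(4), 17)) = 1/(-1/16 - 17*(-3 + 4)) = 1/(-1/16 - 17) = 1/(-273/16) = -16/273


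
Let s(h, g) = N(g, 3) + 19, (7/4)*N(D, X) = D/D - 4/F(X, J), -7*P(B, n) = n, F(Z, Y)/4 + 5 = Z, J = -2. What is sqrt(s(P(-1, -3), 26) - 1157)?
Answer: 2*I*sqrt(13930)/7 ≈ 33.722*I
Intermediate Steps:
F(Z, Y) = -20 + 4*Z
P(B, n) = -n/7
N(D, X) = 4/7 - 16/(7*(-20 + 4*X)) (N(D, X) = 4*(D/D - 4/(-20 + 4*X))/7 = 4*(1 - 4/(-20 + 4*X))/7 = 4/7 - 16/(7*(-20 + 4*X)))
s(h, g) = 139/7 (s(h, g) = 4*(-6 + 3)/(7*(-5 + 3)) + 19 = (4/7)*(-3)/(-2) + 19 = (4/7)*(-1/2)*(-3) + 19 = 6/7 + 19 = 139/7)
sqrt(s(P(-1, -3), 26) - 1157) = sqrt(139/7 - 1157) = sqrt(-7960/7) = 2*I*sqrt(13930)/7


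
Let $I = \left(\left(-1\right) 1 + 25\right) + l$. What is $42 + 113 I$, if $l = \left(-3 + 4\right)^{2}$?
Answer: $2867$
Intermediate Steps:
$l = 1$ ($l = 1^{2} = 1$)
$I = 25$ ($I = \left(\left(-1\right) 1 + 25\right) + 1 = \left(-1 + 25\right) + 1 = 24 + 1 = 25$)
$42 + 113 I = 42 + 113 \cdot 25 = 42 + 2825 = 2867$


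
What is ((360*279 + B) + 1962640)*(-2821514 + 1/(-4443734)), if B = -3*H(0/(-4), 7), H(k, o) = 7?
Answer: -25866752766634354343/4443734 ≈ -5.8209e+12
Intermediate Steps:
B = -21 (B = -3*7 = -21)
((360*279 + B) + 1962640)*(-2821514 + 1/(-4443734)) = ((360*279 - 21) + 1962640)*(-2821514 + 1/(-4443734)) = ((100440 - 21) + 1962640)*(-2821514 - 1/4443734) = (100419 + 1962640)*(-12538057693277/4443734) = 2063059*(-12538057693277/4443734) = -25866752766634354343/4443734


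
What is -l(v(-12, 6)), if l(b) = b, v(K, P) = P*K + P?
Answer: 66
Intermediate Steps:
v(K, P) = P + K*P (v(K, P) = K*P + P = P + K*P)
-l(v(-12, 6)) = -6*(1 - 12) = -6*(-11) = -1*(-66) = 66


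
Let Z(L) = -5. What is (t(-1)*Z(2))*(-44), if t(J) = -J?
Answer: 220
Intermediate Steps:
(t(-1)*Z(2))*(-44) = (-1*(-1)*(-5))*(-44) = (1*(-5))*(-44) = -5*(-44) = 220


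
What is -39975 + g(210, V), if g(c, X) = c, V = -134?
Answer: -39765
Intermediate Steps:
-39975 + g(210, V) = -39975 + 210 = -39765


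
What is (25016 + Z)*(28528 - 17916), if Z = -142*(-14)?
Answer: 286566448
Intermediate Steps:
Z = 1988
(25016 + Z)*(28528 - 17916) = (25016 + 1988)*(28528 - 17916) = 27004*10612 = 286566448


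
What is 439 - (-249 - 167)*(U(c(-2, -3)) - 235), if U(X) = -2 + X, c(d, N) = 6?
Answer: -95657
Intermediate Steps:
439 - (-249 - 167)*(U(c(-2, -3)) - 235) = 439 - (-249 - 167)*((-2 + 6) - 235) = 439 - (-416)*(4 - 235) = 439 - (-416)*(-231) = 439 - 1*96096 = 439 - 96096 = -95657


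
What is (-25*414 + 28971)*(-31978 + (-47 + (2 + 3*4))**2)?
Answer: -575184069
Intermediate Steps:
(-25*414 + 28971)*(-31978 + (-47 + (2 + 3*4))**2) = (-10350 + 28971)*(-31978 + (-47 + (2 + 12))**2) = 18621*(-31978 + (-47 + 14)**2) = 18621*(-31978 + (-33)**2) = 18621*(-31978 + 1089) = 18621*(-30889) = -575184069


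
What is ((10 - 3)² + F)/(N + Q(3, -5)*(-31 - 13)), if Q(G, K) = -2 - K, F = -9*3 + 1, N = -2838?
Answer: -23/2970 ≈ -0.0077441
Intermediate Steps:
F = -26 (F = -27 + 1 = -26)
((10 - 3)² + F)/(N + Q(3, -5)*(-31 - 13)) = ((10 - 3)² - 26)/(-2838 + (-2 - 1*(-5))*(-31 - 13)) = (7² - 26)/(-2838 + (-2 + 5)*(-44)) = (49 - 26)/(-2838 + 3*(-44)) = 23/(-2838 - 132) = 23/(-2970) = 23*(-1/2970) = -23/2970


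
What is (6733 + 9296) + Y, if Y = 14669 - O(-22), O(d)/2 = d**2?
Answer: 29730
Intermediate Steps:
O(d) = 2*d**2
Y = 13701 (Y = 14669 - 2*(-22)**2 = 14669 - 2*484 = 14669 - 1*968 = 14669 - 968 = 13701)
(6733 + 9296) + Y = (6733 + 9296) + 13701 = 16029 + 13701 = 29730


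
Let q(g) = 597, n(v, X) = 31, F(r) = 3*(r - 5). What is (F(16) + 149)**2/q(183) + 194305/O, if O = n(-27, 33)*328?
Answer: 452804917/6070296 ≈ 74.594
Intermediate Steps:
F(r) = -15 + 3*r (F(r) = 3*(-5 + r) = -15 + 3*r)
O = 10168 (O = 31*328 = 10168)
(F(16) + 149)**2/q(183) + 194305/O = ((-15 + 3*16) + 149)**2/597 + 194305/10168 = ((-15 + 48) + 149)**2*(1/597) + 194305*(1/10168) = (33 + 149)**2*(1/597) + 194305/10168 = 182**2*(1/597) + 194305/10168 = 33124*(1/597) + 194305/10168 = 33124/597 + 194305/10168 = 452804917/6070296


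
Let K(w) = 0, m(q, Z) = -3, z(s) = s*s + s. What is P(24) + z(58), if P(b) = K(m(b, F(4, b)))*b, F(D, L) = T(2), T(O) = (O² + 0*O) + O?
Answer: 3422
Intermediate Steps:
z(s) = s + s² (z(s) = s² + s = s + s²)
T(O) = O + O² (T(O) = (O² + 0) + O = O² + O = O + O²)
F(D, L) = 6 (F(D, L) = 2*(1 + 2) = 2*3 = 6)
P(b) = 0 (P(b) = 0*b = 0)
P(24) + z(58) = 0 + 58*(1 + 58) = 0 + 58*59 = 0 + 3422 = 3422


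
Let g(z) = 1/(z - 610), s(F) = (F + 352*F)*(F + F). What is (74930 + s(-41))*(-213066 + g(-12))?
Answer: -83605751601474/311 ≈ -2.6883e+11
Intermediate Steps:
s(F) = 706*F**2 (s(F) = (353*F)*(2*F) = 706*F**2)
g(z) = 1/(-610 + z)
(74930 + s(-41))*(-213066 + g(-12)) = (74930 + 706*(-41)**2)*(-213066 + 1/(-610 - 12)) = (74930 + 706*1681)*(-213066 + 1/(-622)) = (74930 + 1186786)*(-213066 - 1/622) = 1261716*(-132527053/622) = -83605751601474/311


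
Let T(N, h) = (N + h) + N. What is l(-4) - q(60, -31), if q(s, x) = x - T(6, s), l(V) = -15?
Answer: 88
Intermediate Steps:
T(N, h) = h + 2*N
q(s, x) = -12 + x - s (q(s, x) = x - (s + 2*6) = x - (s + 12) = x - (12 + s) = x + (-12 - s) = -12 + x - s)
l(-4) - q(60, -31) = -15 - (-12 - 31 - 1*60) = -15 - (-12 - 31 - 60) = -15 - 1*(-103) = -15 + 103 = 88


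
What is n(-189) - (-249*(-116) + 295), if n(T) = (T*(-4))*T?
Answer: -172063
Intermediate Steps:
n(T) = -4*T² (n(T) = (-4*T)*T = -4*T²)
n(-189) - (-249*(-116) + 295) = -4*(-189)² - (-249*(-116) + 295) = -4*35721 - (28884 + 295) = -142884 - 1*29179 = -142884 - 29179 = -172063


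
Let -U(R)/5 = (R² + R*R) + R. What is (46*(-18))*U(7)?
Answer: 434700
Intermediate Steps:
U(R) = -10*R² - 5*R (U(R) = -5*((R² + R*R) + R) = -5*((R² + R²) + R) = -5*(2*R² + R) = -5*(R + 2*R²) = -10*R² - 5*R)
(46*(-18))*U(7) = (46*(-18))*(-5*7*(1 + 2*7)) = -(-4140)*7*(1 + 14) = -(-4140)*7*15 = -828*(-525) = 434700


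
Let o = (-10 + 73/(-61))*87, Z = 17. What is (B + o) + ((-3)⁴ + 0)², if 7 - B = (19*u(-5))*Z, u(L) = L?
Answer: 439742/61 ≈ 7208.9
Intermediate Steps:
o = -59421/61 (o = (-10 + 73*(-1/61))*87 = (-10 - 73/61)*87 = -683/61*87 = -59421/61 ≈ -974.12)
B = 1622 (B = 7 - 19*(-5)*17 = 7 - (-95)*17 = 7 - 1*(-1615) = 7 + 1615 = 1622)
(B + o) + ((-3)⁴ + 0)² = (1622 - 59421/61) + ((-3)⁴ + 0)² = 39521/61 + (81 + 0)² = 39521/61 + 81² = 39521/61 + 6561 = 439742/61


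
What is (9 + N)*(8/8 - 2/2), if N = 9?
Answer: 0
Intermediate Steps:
(9 + N)*(8/8 - 2/2) = (9 + 9)*(8/8 - 2/2) = 18*(8*(1/8) - 2*1/2) = 18*(1 - 1) = 18*0 = 0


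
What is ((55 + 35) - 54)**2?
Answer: 1296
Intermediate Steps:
((55 + 35) - 54)**2 = (90 - 54)**2 = 36**2 = 1296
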